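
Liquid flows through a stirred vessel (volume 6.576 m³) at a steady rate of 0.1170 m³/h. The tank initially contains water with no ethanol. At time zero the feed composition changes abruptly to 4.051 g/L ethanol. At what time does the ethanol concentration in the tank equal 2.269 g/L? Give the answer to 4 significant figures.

46.16 h

Species balance: V dC/dt = Q(C_in − C) ⇒ τ = V/Q = 56.2051 h.
C(t) = C_in + (C₀ − C_in) e^(−t/τ). Set C = 2.269 and solve for t:
e^(−t/τ) = (C − C_in)/(C₀ − C_in) = (2.269 − 4.051)/(0 − 4.051) = 0.439891
t = −τ ln(…) = 56.2051 × 0.821227 = 46.1572 h.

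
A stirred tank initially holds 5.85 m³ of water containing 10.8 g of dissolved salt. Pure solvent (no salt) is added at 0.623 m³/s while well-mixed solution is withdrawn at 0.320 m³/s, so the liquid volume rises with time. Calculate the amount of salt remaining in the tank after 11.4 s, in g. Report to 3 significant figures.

Total volume: dV/dt = Q_in − Q_out = 0.30300 m³/s, so V(t) = 5.85 + 0.30300 t and V(11.4) = 9.3042 m³.
Solute balance: dm/dt = 0 − Q_out C = −Q_out m/V(t).
Separate: dm/m = −Q_out dt/V(t) ⇒ ln(m/m₀) = −(Q_out/(Q_in−Q_out)) ln(V/V₀).
m = m₀ (V₀/V)^(Q_out/(Q_in−Q_out)) = 10.8 × (5.85/9.3042)^(1.0561) = 6.6160 g.

6.62 g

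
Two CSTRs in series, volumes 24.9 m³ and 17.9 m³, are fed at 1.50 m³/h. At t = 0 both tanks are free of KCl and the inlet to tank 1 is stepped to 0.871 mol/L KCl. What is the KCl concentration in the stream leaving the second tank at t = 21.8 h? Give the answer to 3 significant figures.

Species balance on tank i: dCᵢ/dt = (Cᵢ₋₁ − Cᵢ)/τᵢ with τᵢ = Vᵢ/Q.
τ₁ = 24.9/1.50 = 16.600 h; τ₂ = 17.9/1.50 = 11.933 h.
Solving the cascade with C₁(0)=C₂(0)=0 gives C₂(t) = C_in[1 − (τ₁ e^(−t/τ₁) − τ₂ e^(−t/τ₂))/(τ₁ − τ₂)].
At t = 21.8: e^(−t/τ₁) = 0.26894, e^(−t/τ₂) = 0.16093.
C₂ = 0.871·[1 − (16.600·0.26894 − 11.933·0.16093)/(4.6667)] = 0.871·0.45484 = 0.39616 mol/L.

0.396 mol/L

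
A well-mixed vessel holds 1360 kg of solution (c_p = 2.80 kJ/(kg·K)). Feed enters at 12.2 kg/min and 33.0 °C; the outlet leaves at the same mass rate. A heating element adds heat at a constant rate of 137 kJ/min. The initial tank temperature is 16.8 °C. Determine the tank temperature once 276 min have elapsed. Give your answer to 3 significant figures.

M c_p dT/dt = ṁ c_p (T_in − T) + Q̇.
Rearrange: dT/dt = (T_ss − T)/τ with τ = M/ṁ = 111.48 min and T_ss = T_in + Q̇/(ṁ c_p) = 37.011 °C.
T approaches T_ss exponentially: T(t) = T_ss + (T₀ − T_ss) e^(−t/τ).
T(276) = 37.011 + (-20.211)·e^(−276/111.48) = 37.011 + (-20.211)·0.084089 = 35.311 °C.

35.3 °C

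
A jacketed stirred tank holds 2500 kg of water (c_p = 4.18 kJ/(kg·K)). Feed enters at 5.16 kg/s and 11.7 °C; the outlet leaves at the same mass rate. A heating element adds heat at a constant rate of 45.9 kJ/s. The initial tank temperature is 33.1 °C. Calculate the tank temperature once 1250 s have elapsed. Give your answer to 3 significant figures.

15.3 °C

First-law balance (no shaft work): M c_p dT/dt = ṁ c_p (T_in − T) + 45.9.
Rearrange: dT/dt = (T_ss − T)/τ with τ = M/ṁ = 484.50 s and T_ss = T_in + Q̇/(ṁ c_p) = 13.828 °C.
T approaches T_ss exponentially: T(t) = T_ss + (T₀ − T_ss) e^(−t/τ).
T(1250) = 13.828 + (19.272)·e^(−1250/484.50) = 13.828 + (19.272)·0.075774 = 15.288 °C.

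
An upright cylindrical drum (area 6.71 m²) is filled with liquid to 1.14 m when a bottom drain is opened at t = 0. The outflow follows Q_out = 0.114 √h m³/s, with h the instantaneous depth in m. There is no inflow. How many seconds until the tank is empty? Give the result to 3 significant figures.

With no inflow, A dh/dt = −0.114 √h.
Separate and integrate: 2(√h − √h₀) = −(0.114/A) t.
Tank is empty when √h = 0: t_empty = 2A√h₀/0.114.
t_empty = 2·6.71·√1.14/0.114 = 13.420·1.0677/0.114 = 125.69 s.

126 s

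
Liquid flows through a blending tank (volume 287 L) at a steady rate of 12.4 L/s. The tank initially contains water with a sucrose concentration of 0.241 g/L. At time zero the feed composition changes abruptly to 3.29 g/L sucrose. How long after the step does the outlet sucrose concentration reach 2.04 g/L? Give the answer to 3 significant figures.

Species balance: V dC/dt = Q(C_in − C) ⇒ τ = V/Q = 23.145 s.
C(t) = C_in + (C₀ − C_in) e^(−t/τ). Set C = 2.04 and solve for t:
e^(−t/τ) = (C − C_in)/(C₀ − C_in) = (2.04 − 3.29)/(0.241 − 3.29) = 0.40997
t = −τ ln(…) = 23.145 × 0.89167 = 20.638 s.

20.6 s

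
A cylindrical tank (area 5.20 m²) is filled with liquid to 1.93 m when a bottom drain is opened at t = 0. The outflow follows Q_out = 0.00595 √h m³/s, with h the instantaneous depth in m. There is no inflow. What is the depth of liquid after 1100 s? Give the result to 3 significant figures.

0.577 m

A dh/dt = −Q_out = −0.00595 √h.
∫ h^(−1/2) dh = −(0.00595/A) ∫ dt, giving 2√h = 2√h₀ − (0.00595/A) t.
√h = √1.93 − 0.00595·1100/(2·5.20) = 1.3892 − 0.62933 = 0.75992.
h = 0.75992² = 0.57747 m.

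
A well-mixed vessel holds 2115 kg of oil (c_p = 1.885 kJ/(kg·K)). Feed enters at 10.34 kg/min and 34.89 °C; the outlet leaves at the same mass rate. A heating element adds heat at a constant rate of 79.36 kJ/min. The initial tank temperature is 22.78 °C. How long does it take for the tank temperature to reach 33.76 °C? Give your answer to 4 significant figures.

Energy balance: M c_p dT/dt = ṁ c_p (T_in − T) + 79.36.
τ = M/ṁ = 204.545 min; T_ss = T_in + Q̇/(ṁ c_p) = 38.9616 °C.
T(t) = T_ss + (T₀ − T_ss) e^(−t/τ). Set T = 33.76:
e^(−t/τ) = (33.76 − 38.9616)/(22.78 − 38.9616) = 0.321453
t = −204.545 · ln(0.321453) = 232.139 min.

232.1 min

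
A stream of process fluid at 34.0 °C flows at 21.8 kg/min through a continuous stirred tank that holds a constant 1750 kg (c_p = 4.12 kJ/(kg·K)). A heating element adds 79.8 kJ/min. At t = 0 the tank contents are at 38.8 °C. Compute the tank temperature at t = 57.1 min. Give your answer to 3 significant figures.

36.8 °C

M c_p dT/dt = ṁ c_p (T_in − T) + Q̇.
Rearrange: dT/dt = (T_ss − T)/τ with τ = M/ṁ = 80.275 min and T_ss = T_in + Q̇/(ṁ c_p) = 34.888 °C.
Solution: T(t) = T_ss + (T₀ − T_ss) e^(−t/τ).
T(57.1) = 34.888 + (3.9115)·e^(−57.1/80.275) = 34.888 + (3.9115)·0.49100 = 36.809 °C.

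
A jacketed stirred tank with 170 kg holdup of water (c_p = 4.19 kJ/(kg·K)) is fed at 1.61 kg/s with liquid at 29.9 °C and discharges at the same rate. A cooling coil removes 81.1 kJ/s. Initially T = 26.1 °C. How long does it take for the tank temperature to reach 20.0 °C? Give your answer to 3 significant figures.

Heat balance on the well-mixed liquid: M c_p dT/dt = ṁ c_p (T_in − T) − 81.1.
τ = M/ṁ = 105.59 s; T_ss = T_in − Q̇/(ṁ c_p) = 17.878 °C.
T(t) = T_ss + (T₀ − T_ss) e^(−t/τ). Set T = 20.0:
e^(−t/τ) = (20.0 − 17.878)/(26.1 − 17.878) = 0.25810
t = −105.59 · ln(0.25810) = 143.01 s.

143 s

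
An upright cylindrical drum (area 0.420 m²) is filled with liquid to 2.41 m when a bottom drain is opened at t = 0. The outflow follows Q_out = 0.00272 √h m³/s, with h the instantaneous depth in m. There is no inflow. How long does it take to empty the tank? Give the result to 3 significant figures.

479 s

Unsteady balance on liquid volume: A dh/dt = −0.00272 √h.
Separate and integrate: 2(√h − √h₀) = −(0.00272/A) t.
Tank is empty when √h = 0: t_empty = 2A√h₀/0.00272.
t_empty = 2·0.420·√2.41/0.00272 = 0.84000·1.5524/0.00272 = 479.42 s.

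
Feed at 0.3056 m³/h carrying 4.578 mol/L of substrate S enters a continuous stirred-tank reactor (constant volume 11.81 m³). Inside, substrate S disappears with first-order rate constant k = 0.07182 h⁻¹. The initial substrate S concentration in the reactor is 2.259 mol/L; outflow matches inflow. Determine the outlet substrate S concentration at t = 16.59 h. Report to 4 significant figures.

V dC/dt = Q(C_in − C) − k V C.
dC/dt = (Q/V) C_in − (Q/V + k) C; effective rate a = Q/V + k = 0.0258764 + 0.07182 = 0.0976964 h⁻¹.
C_ss = Q C_in/(Q + kV) = 1.21255 mol/L; C(t) = C_ss + (C₀ − C_ss) e^(−a t).
C(16.59) = 1.21255 + (1.04645)·e^(−0.0976964·16.59) = 1.21255 + (1.04645)·0.197744 = 1.41948 mol/L.

1.419 mol/L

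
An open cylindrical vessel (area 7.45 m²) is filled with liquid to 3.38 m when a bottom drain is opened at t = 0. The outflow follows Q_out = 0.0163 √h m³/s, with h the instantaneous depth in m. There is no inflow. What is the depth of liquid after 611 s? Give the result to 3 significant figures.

Mass balance (ρ constant): A dh/dt = −0.0163 √h.
This is separable: 2 d(√h)/dt = −0.0163/A, so √h = √h₀ − (0.0163/(2A)) t.
√h = √3.38 − 0.0163·611/(2·7.45) = 1.8385 − 0.66841 = 1.1701.
h = 1.1701² = 1.3691 m.

1.37 m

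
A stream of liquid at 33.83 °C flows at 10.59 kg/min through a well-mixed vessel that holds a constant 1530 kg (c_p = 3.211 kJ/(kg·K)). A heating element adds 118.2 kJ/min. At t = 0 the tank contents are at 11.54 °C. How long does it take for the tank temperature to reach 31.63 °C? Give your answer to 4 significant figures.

Heat balance on the well-mixed liquid: M c_p dT/dt = ṁ c_p (T_in − T) + 118.2.
τ = M/ṁ = 144.476 min; T_ss = T_in + Q̇/(ṁ c_p) = 37.3060 °C.
T(t) = T_ss + (T₀ − T_ss) e^(−t/τ). Set T = 31.63:
e^(−t/τ) = (31.63 − 37.3060)/(11.54 − 37.3060) = 0.220291
t = −144.476 · ln(0.220291) = 218.564 min.

218.6 min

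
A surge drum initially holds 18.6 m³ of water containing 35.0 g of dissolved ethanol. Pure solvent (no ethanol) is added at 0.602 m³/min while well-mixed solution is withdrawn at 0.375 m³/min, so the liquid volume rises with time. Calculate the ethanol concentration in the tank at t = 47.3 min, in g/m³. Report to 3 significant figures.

0.562 g/m³

Total volume: dV/dt = Q_in − Q_out = 0.22700 m³/min, so V(t) = 18.6 + 0.22700 t and V(47.3) = 29.337 m³.
Solute balance: dm/dt = 0 − Q_out C = −Q_out m/V(t).
Separate: dm/m = −Q_out dt/V(t) ⇒ ln(m/m₀) = −(Q_out/(Q_in−Q_out)) ln(V/V₀).
m = m₀ (V₀/V)^(Q_out/(Q_in−Q_out)) = 35.0 × (18.6/29.337)^(1.6520) = 16.487 g.
C = m/V = 16.487/29.337 = 0.56197 g/m³.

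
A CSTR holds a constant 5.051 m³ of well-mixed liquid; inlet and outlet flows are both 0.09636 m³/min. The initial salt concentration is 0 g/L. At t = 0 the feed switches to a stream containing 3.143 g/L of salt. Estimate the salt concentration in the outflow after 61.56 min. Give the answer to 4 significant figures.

2.172 g/L

Species balance on the tank: V dC/dt = Q(C_in − C).
So dC/dt = (C_in − C)/τ with τ = V/Q = 5.051/0.09636 = 52.4180 min.
Solution: C(t) = C_in + (C₀ − C_in) e^(−t/τ).
C(61.56) = 3.143 + (0 − 3.143)·e^(−61.56/52.4180) = 3.143 + (-3.14300)·0.309003 = 2.17180 g/L.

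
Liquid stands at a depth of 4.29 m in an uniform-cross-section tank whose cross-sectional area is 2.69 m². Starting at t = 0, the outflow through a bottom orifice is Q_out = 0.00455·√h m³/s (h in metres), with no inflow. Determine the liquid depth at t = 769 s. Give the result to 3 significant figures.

A dh/dt = −Q_out = −0.00455 √h.
Separate and integrate: 2(√h − √h₀) = −(0.00455/A) t.
√h = √4.29 − 0.00455·769/(2·2.69) = 2.0712 − 0.65036 = 1.4209.
h = 1.4209² = 2.0189 m.

2.02 m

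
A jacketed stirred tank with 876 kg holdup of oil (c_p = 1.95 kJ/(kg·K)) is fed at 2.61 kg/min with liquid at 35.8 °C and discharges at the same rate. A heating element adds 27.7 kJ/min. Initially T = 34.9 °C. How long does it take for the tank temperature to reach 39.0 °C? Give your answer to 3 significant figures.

349 min

First-law balance (no shaft work): M c_p dT/dt = ṁ c_p (T_in − T) + 27.7.
τ = M/ṁ = 335.63 min; T_ss = T_in + Q̇/(ṁ c_p) = 41.243 °C.
T(t) = T_ss + (T₀ − T_ss) e^(−t/τ). Set T = 39.0:
e^(−t/τ) = (39.0 − 41.243)/(34.9 − 41.243) = 0.35358
t = −335.63 · ln(0.35358) = 348.94 min.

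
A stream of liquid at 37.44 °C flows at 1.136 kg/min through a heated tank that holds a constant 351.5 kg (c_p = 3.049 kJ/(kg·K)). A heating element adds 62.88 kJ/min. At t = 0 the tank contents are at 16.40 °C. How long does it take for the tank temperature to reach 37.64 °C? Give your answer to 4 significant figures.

241.6 min

Unsteady energy balance on the tank contents: M c_p dT/dt = ṁ c_p (T_in − T) + 62.88.
τ = M/ṁ = 309.419 min; T_ss = T_in + Q̇/(ṁ c_p) = 55.5942 °C.
T(t) = T_ss + (T₀ − T_ss) e^(−t/τ). Set T = 37.64:
e^(−t/τ) = (37.64 − 55.5942)/(16.40 − 55.5942) = 0.458083
t = −309.419 · ln(0.458083) = 241.565 min.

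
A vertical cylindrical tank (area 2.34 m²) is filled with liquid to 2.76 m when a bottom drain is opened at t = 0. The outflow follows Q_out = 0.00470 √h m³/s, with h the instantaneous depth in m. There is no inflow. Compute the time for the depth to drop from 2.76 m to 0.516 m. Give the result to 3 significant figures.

939 s

Unsteady balance on liquid volume: A dh/dt = −0.00470 √h.
Separate and integrate: 2(√h − √h₀) = −(0.00470/A) t.
t = 2A(√h₀ − √h)/0.00470 = 2·2.34·(√2.76 − √0.516)/0.00470
  = 4.6800 × (1.6613 − 0.71833) / 0.00470 = 938.98 s.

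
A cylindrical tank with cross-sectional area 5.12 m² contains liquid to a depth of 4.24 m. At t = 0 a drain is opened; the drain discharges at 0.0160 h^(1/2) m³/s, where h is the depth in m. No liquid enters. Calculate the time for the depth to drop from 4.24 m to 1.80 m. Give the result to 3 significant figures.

With no inflow, A dh/dt = −0.0160 √h.
Separate and integrate: 2(√h − √h₀) = −(0.0160/A) t.
t = 2A(√h₀ − √h)/0.0160 = 2·5.12·(√4.24 − √1.80)/0.0160
  = 10.240 × (2.0591 − 1.3416) / 0.0160 = 459.19 s.

459 s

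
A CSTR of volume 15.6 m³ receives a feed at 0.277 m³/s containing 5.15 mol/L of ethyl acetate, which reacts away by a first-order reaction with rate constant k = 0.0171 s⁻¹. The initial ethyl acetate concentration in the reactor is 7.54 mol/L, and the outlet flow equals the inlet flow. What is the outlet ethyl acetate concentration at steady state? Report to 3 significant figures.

Species balance: V dC/dt = Q C_in − Q C − k V C.
At steady state: 0 = Q C_in − (Q + kV) C_ss, so C_ss = Q C_in/(Q + kV).
C_ss = 0.277·5.15/(0.277 + 0.0171·15.6) = 1.4266/0.54376 = 2.6235 mol/L.

2.62 mol/L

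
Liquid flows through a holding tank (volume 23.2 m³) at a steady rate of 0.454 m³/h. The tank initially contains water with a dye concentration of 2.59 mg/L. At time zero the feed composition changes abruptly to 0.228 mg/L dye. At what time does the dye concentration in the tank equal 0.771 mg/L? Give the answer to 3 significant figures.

Accumulation = in − out for the solute gives V dC/dt = Q(C_in − C), so τ = V/Q = 51.101 h.
C(t) = C_in + (C₀ − C_in) e^(−t/τ). Set C = 0.771 and solve for t:
e^(−t/τ) = (C − C_in)/(C₀ − C_in) = (0.771 − 0.228)/(2.59 − 0.228) = 0.22989
t = −τ ln(…) = 51.101 × 1.4702 = 75.127 h.

75.1 h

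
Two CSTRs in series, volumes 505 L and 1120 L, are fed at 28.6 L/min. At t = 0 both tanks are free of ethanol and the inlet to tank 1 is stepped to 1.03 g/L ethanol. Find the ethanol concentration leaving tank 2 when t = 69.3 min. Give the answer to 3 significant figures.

Each tank obeys Vᵢ dCᵢ/dt = Q(Cᵢ₋₁ − Cᵢ), so τᵢ = Vᵢ/Q.
τ₁ = 505/28.6 = 17.657 min; τ₂ = 1120/28.6 = 39.161 min.
Solving the cascade with C₁(0)=C₂(0)=0 gives C₂(t) = C_in[1 − (τ₁ e^(−t/τ₁) − τ₂ e^(−t/τ₂))/(τ₁ − τ₂)].
At t = 69.3: e^(−t/τ₁) = 0.019748, e^(−t/τ₂) = 0.17040.
C₂ = 1.03·[1 − (17.657·0.019748 − 39.161·0.17040)/(-21.503)] = 1.03·0.70590 = 0.72708 g/L.

0.727 g/L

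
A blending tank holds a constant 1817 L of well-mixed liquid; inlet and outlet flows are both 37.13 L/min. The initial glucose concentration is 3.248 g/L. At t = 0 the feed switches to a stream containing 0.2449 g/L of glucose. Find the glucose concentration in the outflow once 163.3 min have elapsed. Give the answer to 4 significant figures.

Mass balance on the solute (V constant): V dC/dt = Q(C_in − C).
Rewrite as dC/dt + C/τ = C_in/τ, τ = V/Q = 48.9362 min.
Integrating: C(t) = C_in + (C₀ − C_in) e^(−t/τ).
C(163.3) = 0.2449 + (3.248 − 0.2449)·e^(−163.3/48.9362) = 0.2449 + (3.00310)·0.0355434 = 0.351640 g/L.

0.3516 g/L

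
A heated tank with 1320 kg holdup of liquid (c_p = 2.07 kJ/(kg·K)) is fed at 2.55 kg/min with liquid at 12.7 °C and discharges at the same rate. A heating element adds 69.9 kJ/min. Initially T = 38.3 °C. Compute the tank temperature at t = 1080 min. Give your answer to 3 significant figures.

27.5 °C

M c_p dT/dt = ṁ c_p (T_in − T) + Q̇.
Rearrange: dT/dt = (T_ss − T)/τ with τ = M/ṁ = 517.65 min and T_ss = T_in + Q̇/(ṁ c_p) = 25.942 °C.
This is linear first-order; T(t) = T_ss + (T₀ − T_ss) e^(−t/τ).
T(1080) = 25.942 + (12.358)·e^(−1080/517.65) = 25.942 + (12.358)·0.12414 = 27.476 °C.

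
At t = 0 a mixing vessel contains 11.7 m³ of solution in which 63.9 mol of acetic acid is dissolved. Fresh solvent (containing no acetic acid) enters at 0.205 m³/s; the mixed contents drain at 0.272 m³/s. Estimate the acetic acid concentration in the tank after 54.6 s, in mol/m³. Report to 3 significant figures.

Let m(t) be the amount of acetic acid. Volume: V(t) = V₀ + (Q_in − Q_out) t = 11.7 − 0.067000 t; V(54.6) = 8.0418 m³.
Species balance (pure solvent in): dm/dt = −Q_out · m/V(t).
dm/m = −Q_out dt/(V₀ − 0.067000 t); integrating gives ln(m/m₀) = −(Q_out/(Q_in−Q_out)) ln(V/V₀).
m = m₀ (V₀/V)^(Q_out/(Q_in−Q_out)) = 63.9 × (11.7/8.0418)^(-4.0597) = 13.946 mol.
C = m/V = 13.946/8.0418 = 1.7342 mol/m³.

1.73 mol/m³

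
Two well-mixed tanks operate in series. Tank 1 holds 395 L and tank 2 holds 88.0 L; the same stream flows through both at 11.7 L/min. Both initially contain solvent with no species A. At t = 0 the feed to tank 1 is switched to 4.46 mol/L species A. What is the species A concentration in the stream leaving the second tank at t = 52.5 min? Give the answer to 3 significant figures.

3.25 mol/L

Species balance on tank i: dCᵢ/dt = (Cᵢ₋₁ − Cᵢ)/τᵢ with τᵢ = Vᵢ/Q.
τ₁ = 395/11.7 = 33.761 min; τ₂ = 88.0/11.7 = 7.5214 min.
Tank 1: C₁ = C_in(1 − e^(−t/τ₁)). Tank 2 (τ₁ ≠ τ₂): C₂ = C_in[1 − (τ₁ e^(−t/τ₁) − τ₂ e^(−t/τ₂))/(τ₁ − τ₂)].
At t = 52.5: e^(−t/τ₁) = 0.21118, e^(−t/τ₂) = 0.00093020.
C₂ = 4.46·[1 − (33.761·0.21118 − 7.5214·0.00093020)/(26.239)] = 4.46·0.72856 = 3.2494 mol/L.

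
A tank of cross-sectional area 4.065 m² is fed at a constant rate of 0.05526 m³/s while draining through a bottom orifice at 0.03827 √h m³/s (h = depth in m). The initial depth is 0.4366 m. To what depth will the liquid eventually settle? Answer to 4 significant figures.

2.085 m

A dh/dt = Q_in − 0.03827 √h. Steady state requires inflow = outflow:
Q_in = 0.03827 √h_ss ⇒ √h_ss = 0.05526/0.03827 = 1.44395.
h_ss = 1.44395² = 2.08499 m. (Since h₀ = 0.4366 m < h_ss, the level will rise toward this value.)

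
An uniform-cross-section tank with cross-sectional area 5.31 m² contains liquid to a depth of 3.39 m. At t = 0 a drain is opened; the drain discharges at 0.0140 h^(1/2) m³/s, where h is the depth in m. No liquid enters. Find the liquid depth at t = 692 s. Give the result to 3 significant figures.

With no inflow, A dh/dt = −0.0140 √h.
Separate and integrate: 2(√h − √h₀) = −(0.0140/A) t.
√h = √3.39 − 0.0140·692/(2·5.31) = 1.8412 − 0.91224 = 0.92895.
h = 0.92895² = 0.86296 m.

0.863 m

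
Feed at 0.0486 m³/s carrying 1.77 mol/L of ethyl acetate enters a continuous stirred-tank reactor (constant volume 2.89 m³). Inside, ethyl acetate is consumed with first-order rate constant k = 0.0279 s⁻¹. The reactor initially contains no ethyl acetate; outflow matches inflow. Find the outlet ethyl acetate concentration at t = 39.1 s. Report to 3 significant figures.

V dC/dt = Q(C_in − C) − k V C.
dC/dt = (Q/V) C_in − (Q/V + k) C; effective rate a = Q/V + k = 0.016817 + 0.0279 = 0.044717 s⁻¹.
C_ss = Q C_in/(Q + kV) = 0.66565 mol/L; C(t) = C_ss + (C₀ − C_ss) e^(−a t).
C(39.1) = 0.66565 + (-0.66565)·e^(−0.044717·39.1) = 0.66565 + (-0.66565)·0.17405 = 0.54979 mol/L.

0.550 mol/L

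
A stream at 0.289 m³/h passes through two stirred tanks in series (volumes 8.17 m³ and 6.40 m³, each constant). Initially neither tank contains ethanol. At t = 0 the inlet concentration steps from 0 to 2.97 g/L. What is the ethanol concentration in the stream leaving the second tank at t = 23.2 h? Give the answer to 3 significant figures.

Each tank obeys Vᵢ dCᵢ/dt = Q(Cᵢ₋₁ − Cᵢ), so τᵢ = Vᵢ/Q.
τ₁ = 8.17/0.289 = 28.270 h; τ₂ = 6.40/0.289 = 22.145 h.
Tank 1: C₁ = C_in(1 − e^(−t/τ₁)). Tank 2 (τ₁ ≠ τ₂): C₂ = C_in[1 − (τ₁ e^(−t/τ₁) − τ₂ e^(−t/τ₂))/(τ₁ − τ₂)].
At t = 23.2: e^(−t/τ₁) = 0.44014, e^(−t/τ₂) = 0.35077.
C₂ = 2.97·[1 − (28.270·0.44014 − 22.145·0.35077)/(6.1246)] = 2.97·0.23671 = 0.70303 g/L.

0.703 g/L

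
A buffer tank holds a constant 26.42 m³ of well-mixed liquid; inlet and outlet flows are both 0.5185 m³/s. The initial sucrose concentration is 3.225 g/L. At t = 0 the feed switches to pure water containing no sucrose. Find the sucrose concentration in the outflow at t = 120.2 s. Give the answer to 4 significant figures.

Accumulation = in − out for the solute gives V dC/dt = Q(C_in − C).
So dC/dt = (C_in − C)/τ with τ = V/Q = 26.42/0.5185 = 50.9547 s.
This is linear first-order; C(t) = C_in + (C₀ − C_in) e^(−t/τ).
C(120.2) = 0 + (3.225 − 0)·e^(−120.2/50.9547) = 0 + (3.22500)·0.0945186 = 0.304822 g/L.

0.3048 g/L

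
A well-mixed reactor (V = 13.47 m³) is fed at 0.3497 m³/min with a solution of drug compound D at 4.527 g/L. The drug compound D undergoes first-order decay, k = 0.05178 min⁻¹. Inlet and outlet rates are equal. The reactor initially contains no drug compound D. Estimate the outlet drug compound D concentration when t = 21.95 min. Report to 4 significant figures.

1.237 g/L

V dC/dt = Q(C_in − C) − k V C.
This is linear with rate a = Q/V + k = 0.0777414 min⁻¹.
C_ss = Q C_in/(Q + kV) = 1.51177 g/L; C(t) = C_ss + (C₀ − C_ss) e^(−a t).
C(21.95) = 1.51177 + (-1.51177)·e^(−0.0777414·21.95) = 1.51177 + (-1.51177)·0.181514 = 1.23736 g/L.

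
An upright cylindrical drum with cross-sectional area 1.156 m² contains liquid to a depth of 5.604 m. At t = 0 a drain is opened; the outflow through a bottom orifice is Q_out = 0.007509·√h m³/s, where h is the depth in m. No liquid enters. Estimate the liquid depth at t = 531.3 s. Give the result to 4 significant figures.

0.4118 m

Accumulation of liquid (constant cross-section A): A dh/dt = −0.007509 √h.
This is separable: 2 d(√h)/dt = −0.007509/A, so √h = √h₀ − (0.007509/(2A)) t.
√h = √5.604 − 0.007509·531.3/(2·1.156) = 2.36728 − 1.72558 = 0.641701.
h = 0.641701² = 0.411780 m.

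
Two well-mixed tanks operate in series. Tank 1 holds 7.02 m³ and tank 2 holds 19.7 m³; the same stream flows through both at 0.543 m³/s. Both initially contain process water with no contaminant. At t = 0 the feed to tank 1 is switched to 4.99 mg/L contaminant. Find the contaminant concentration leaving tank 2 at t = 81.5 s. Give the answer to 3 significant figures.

4.18 mg/L

Each tank obeys Vᵢ dCᵢ/dt = Q(Cᵢ₋₁ − Cᵢ), so τᵢ = Vᵢ/Q.
τ₁ = 7.02/0.543 = 12.928 s; τ₂ = 19.7/0.543 = 36.280 s.
Solving the cascade with C₁(0)=C₂(0)=0 gives C₂(t) = C_in[1 − (τ₁ e^(−t/τ₁) − τ₂ e^(−t/τ₂))/(τ₁ − τ₂)].
At t = 81.5: e^(−t/τ₁) = 0.0018289, e^(−t/τ₂) = 0.10578.
C₂ = 4.99·[1 − (12.928·0.0018289 − 36.280·0.10578)/(-23.352)] = 4.99·0.83667 = 4.1750 mg/L.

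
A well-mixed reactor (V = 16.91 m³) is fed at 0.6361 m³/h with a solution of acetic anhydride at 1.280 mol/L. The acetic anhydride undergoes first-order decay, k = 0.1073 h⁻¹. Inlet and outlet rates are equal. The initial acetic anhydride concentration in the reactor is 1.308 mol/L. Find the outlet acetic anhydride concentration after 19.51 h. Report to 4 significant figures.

0.3900 mol/L

Species balance: V dC/dt = Q C_in − Q C − k V C.
dC/dt = (Q/V) C_in − (Q/V + k) C; effective rate a = Q/V + k = 0.0376168 + 0.1073 = 0.144917 h⁻¹.
C_ss = Q C_in/(Q + kV) = 0.332256 mol/L; C(t) = C_ss + (C₀ − C_ss) e^(−a t).
C(19.51) = 0.332256 + (0.975744)·e^(−0.144917·19.51) = 0.332256 + (0.975744)·0.0591708 = 0.389992 mol/L.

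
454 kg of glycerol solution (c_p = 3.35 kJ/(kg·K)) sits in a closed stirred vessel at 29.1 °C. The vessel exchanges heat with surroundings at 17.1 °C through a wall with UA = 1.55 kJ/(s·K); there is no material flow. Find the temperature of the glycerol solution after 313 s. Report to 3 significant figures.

Heat balance on the well-mixed liquid: M c_p dT/dt = −UA(T − T_amb).
dT/dt = (T_ss − T)/τ with T_ss = T_amb = 17.100 °C, τ = M c_p/UA = 454·3.35/1.55 = 981.23 s.
Integrating: T(t) = T_ss + (T₀ − T_ss) e^(−t/τ).
T(313) = 17.100 + (12.000)·0.72688 = 25.823 °C.

25.8 °C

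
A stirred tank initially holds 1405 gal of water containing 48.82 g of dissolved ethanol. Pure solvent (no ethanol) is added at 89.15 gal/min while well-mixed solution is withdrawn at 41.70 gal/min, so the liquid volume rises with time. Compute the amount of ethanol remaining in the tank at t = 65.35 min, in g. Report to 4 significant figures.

Let m(t) be the amount of ethanol. Volume: V(t) = V₀ + (Q_in − Q_out) t = 1405 + 47.4500 t; V(65.35) = 4505.86 gal.
Species balance (pure solvent in): dm/dt = −Q_out · m/V(t).
dm/m = −Q_out dt/(V₀ + 47.4500 t); integrating gives ln(m/m₀) = −(Q_out/(Q_in−Q_out)) ln(V/V₀).
m = m₀ (V₀/V)^(Q_out/(Q_in−Q_out)) = 48.82 × (1405/4505.86)^(0.878820) = 17.5318 g.

17.53 g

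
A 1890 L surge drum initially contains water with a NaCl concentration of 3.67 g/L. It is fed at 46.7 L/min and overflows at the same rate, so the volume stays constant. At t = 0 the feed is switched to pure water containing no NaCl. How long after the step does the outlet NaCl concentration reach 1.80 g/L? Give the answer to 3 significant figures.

Unsteady species balance (constant V, well mixed): V dC/dt = Q(C_in − C), so τ = V/Q = 40.471 min.
C(t) = C_in + (C₀ − C_in) e^(−t/τ). Set C = 1.80 and solve for t:
e^(−t/τ) = (C − C_in)/(C₀ − C_in) = (1.80 − 0)/(3.67 − 0) = 0.49046
t = −τ ln(…) = 40.471 × 0.71240 = 28.832 min.

28.8 min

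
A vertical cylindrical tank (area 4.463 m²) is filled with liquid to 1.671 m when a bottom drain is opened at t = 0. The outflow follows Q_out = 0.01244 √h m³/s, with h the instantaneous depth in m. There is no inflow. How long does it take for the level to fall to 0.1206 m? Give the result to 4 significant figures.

With no inflow, A dh/dt = −0.01244 √h.
∫ h^(−1/2) dh = −(0.01244/A) ∫ dt, giving 2√h = 2√h₀ − (0.01244/A) t.
t = 2A(√h₀ − √h)/0.01244 = 2·4.463·(√1.671 − √0.1206)/0.01244
  = 8.92600 × (1.29267 − 0.347275) / 0.01244 = 678.345 s.

678.3 s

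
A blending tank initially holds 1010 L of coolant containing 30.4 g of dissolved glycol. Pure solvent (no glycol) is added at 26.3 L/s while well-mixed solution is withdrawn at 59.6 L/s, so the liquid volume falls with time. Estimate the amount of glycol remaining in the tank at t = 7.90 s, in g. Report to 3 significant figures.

Total volume: dV/dt = Q_in − Q_out = -33.300 L/s, so V(t) = 1010 − 33.300 t and V(7.90) = 746.93 L.
Solute balance: dm/dt = 0 − Q_out C = −Q_out m/V(t).
dm/m = −Q_out dt/(V₀ − 33.300 t); integrating gives ln(m/m₀) = −(Q_out/(Q_in−Q_out)) ln(V/V₀).
m = m₀ (V₀/V)^(Q_out/(Q_in−Q_out)) = 30.4 × (1010/746.93)^(-1.7898) = 17.715 g.

17.7 g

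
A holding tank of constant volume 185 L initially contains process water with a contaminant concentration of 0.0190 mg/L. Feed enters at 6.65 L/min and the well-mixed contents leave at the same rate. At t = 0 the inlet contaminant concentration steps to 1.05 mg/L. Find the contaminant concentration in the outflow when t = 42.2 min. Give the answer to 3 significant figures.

0.824 mg/L

Accumulation = in − out for the solute gives V dC/dt = Q(C_in − C).
Rewrite as dC/dt + C/τ = C_in/τ, τ = V/Q = 27.820 min.
Integrating: C(t) = C_in + (C₀ − C_in) e^(−t/τ).
C(42.2) = 1.05 + (0.0190 − 1.05)·e^(−42.2/27.820) = 1.05 + (-1.0310)·0.21939 = 0.82381 mg/L.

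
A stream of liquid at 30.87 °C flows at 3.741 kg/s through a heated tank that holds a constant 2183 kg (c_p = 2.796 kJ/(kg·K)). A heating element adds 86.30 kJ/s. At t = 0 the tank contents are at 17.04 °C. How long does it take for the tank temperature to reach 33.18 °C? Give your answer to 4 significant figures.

766.1 s

Unsteady energy balance on the tank contents: M c_p dT/dt = ṁ c_p (T_in − T) + 86.30.
τ = M/ṁ = 583.534 s; T_ss = T_in + Q̇/(ṁ c_p) = 39.1206 °C.
T(t) = T_ss + (T₀ − T_ss) e^(−t/τ). Set T = 33.18:
e^(−t/τ) = (33.18 − 39.1206)/(17.04 − 39.1206) = 0.269042
t = −583.534 · ln(0.269042) = 766.115 s.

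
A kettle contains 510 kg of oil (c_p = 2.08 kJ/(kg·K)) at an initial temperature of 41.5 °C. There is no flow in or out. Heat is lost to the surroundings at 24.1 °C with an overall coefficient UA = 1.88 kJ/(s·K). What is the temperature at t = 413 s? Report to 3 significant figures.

32.5 °C

Unsteady energy balance on the tank contents: M c_p dT/dt = −UA(T − T_amb).
dT/dt = (T_ss − T)/τ with T_ss = T_amb = 24.100 °C, τ = M c_p/UA = 510·2.08/1.88 = 564.26 s.
T approaches T_ss exponentially: T(t) = T_ss + (T₀ − T_ss) e^(−t/τ).
T(413) = 24.100 + (17.400)·0.48098 = 32.469 °C.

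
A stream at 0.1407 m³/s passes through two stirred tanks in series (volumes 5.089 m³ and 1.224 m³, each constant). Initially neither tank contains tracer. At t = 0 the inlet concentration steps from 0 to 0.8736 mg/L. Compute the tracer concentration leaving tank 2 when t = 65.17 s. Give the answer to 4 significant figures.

0.6840 mg/L

Species balance on tank i: dCᵢ/dt = (Cᵢ₋₁ − Cᵢ)/τᵢ with τᵢ = Vᵢ/Q.
τ₁ = 5.089/0.1407 = 36.1692 s; τ₂ = 1.224/0.1407 = 8.69936 s.
Solving the cascade with C₁(0)=C₂(0)=0 gives C₂(t) = C_in[1 − (τ₁ e^(−t/τ₁) − τ₂ e^(−t/τ₂))/(τ₁ − τ₂)].
At t = 65.17: e^(−t/τ₁) = 0.165000, e^(−t/τ₂) = 0.000557886.
C₂ = 0.8736·[1 − (36.1692·0.165000 − 8.69936·0.000557886)/(27.4698)] = 0.8736·0.782923 = 0.683962 mg/L.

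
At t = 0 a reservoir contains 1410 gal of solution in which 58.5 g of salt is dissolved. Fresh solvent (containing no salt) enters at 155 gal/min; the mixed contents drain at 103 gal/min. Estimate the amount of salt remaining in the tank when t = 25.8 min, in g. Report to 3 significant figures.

Total volume: dV/dt = Q_in − Q_out = 52.000 gal/min, so V(t) = 1410 + 52.000 t and V(25.8) = 2751.6 gal.
No salt enters, so dm/dt = −Q_out · (m/V).
dm/m = −Q_out dt/(V₀ + 52.000 t); integrating gives ln(m/m₀) = −(Q_out/(Q_in−Q_out)) ln(V/V₀).
m = m₀ (V₀/V)^(Q_out/(Q_in−Q_out)) = 58.5 × (1410/2751.6)^(1.9808) = 15.560 g.

15.6 g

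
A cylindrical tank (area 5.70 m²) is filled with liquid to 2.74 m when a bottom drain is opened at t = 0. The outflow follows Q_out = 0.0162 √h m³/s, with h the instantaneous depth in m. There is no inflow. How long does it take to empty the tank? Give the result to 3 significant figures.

1160 s

Volume balance on the tank: A dh/dt = −0.0162 √h.
∫ h^(−1/2) dh = −(0.0162/A) ∫ dt, giving 2√h = 2√h₀ − (0.0162/A) t.
Set h = 0: 2√h₀ = (0.0162/A) t_empty ⇒ t_empty = 2A√h₀/0.0162.
t_empty = 2·5.70·√2.74/0.0162 = 11.400·1.6553/0.0162 = 1164.8 s.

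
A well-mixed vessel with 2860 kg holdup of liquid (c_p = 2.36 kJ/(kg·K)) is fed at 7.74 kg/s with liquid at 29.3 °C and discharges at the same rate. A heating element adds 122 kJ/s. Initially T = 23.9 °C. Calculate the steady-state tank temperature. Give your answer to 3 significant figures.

36.0 °C

First-law balance (no shaft work): M c_p dT/dt = ṁ c_p (T_in − T) + 122.
At steady state dT/dt = 0 ⇒ T_ss = T_in + Q̇/(ṁ c_p) = 29.3 + 122/(7.74·2.36) = 35.979 °C.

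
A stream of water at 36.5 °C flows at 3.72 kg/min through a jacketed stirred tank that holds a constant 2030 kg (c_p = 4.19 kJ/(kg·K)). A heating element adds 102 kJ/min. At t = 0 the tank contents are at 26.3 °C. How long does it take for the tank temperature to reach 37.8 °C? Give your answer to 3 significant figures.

634 min

M c_p dT/dt = ṁ c_p (T_in − T) + Q̇.
τ = M/ṁ = 545.70 min; T_ss = T_in + Q̇/(ṁ c_p) = 43.044 °C.
T(t) = T_ss + (T₀ − T_ss) e^(−t/τ). Set T = 37.8:
e^(−t/τ) = (37.8 − 43.044)/(26.3 − 43.044) = 0.31319
t = −545.70 · ln(0.31319) = 633.53 min.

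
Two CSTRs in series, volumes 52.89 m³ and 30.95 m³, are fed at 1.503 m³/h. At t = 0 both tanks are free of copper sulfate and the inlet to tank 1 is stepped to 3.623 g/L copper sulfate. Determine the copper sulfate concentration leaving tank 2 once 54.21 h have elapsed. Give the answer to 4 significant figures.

Time constants: τᵢ = Vᵢ/Q for each well-mixed tank.
τ₁ = 52.89/1.503 = 35.1896 h; τ₂ = 30.95/1.503 = 20.5921 h.
Solving the cascade with C₁(0)=C₂(0)=0 gives C₂(t) = C_in[1 − (τ₁ e^(−t/τ₁) − τ₂ e^(−t/τ₂))/(τ₁ − τ₂)].
At t = 54.21: e^(−t/τ₁) = 0.214272, e^(−t/τ₂) = 0.0718944.
C₂ = 3.623·[1 − (35.1896·0.214272 − 20.5921·0.0718944)/(14.5975)] = 3.623·0.584882 = 2.11903 g/L.

2.119 g/L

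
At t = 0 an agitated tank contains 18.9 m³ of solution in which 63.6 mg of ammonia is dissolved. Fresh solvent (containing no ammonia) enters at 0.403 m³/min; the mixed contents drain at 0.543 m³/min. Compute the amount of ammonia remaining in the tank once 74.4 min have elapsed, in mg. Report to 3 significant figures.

2.85 mg

Total volume: dV/dt = Q_in − Q_out = -0.14000 m³/min, so V(t) = 18.9 − 0.14000 t and V(74.4) = 8.4840 m³.
Species balance (pure solvent in): dm/dt = −Q_out · m/V(t).
dm/m = −Q_out dt/(V₀ − 0.14000 t); integrating gives ln(m/m₀) = −(Q_out/(Q_in−Q_out)) ln(V/V₀).
m = m₀ (V₀/V)^(Q_out/(Q_in−Q_out)) = 63.6 × (18.9/8.4840)^(-3.8786) = 2.8461 mg.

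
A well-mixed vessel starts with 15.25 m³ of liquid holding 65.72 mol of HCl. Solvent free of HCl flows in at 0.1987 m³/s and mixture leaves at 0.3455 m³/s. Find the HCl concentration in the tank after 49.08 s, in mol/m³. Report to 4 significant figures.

Total volume: dV/dt = Q_in − Q_out = -0.146800 m³/s, so V(t) = 15.25 − 0.146800 t and V(49.08) = 8.04506 m³.
Species balance (pure solvent in): dm/dt = −Q_out · m/V(t).
dm/m = −Q_out dt/(V₀ − 0.146800 t); integrating gives ln(m/m₀) = −(Q_out/(Q_in−Q_out)) ln(V/V₀).
m = m₀ (V₀/V)^(Q_out/(Q_in−Q_out)) = 65.72 × (15.25/8.04506)^(-2.35354) = 14.5889 mol.
C = m/V = 14.5889/8.04506 = 1.81340 mol/m³.

1.813 mol/m³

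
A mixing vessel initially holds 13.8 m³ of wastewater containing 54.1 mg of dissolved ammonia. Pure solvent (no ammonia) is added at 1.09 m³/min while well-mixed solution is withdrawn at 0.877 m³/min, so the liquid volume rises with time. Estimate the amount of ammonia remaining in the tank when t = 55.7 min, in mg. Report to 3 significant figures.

Let m(t) be the amount of ammonia. Volume: V(t) = V₀ + (Q_in − Q_out) t = 13.8 + 0.21300 t; V(55.7) = 25.664 m³.
No ammonia enters, so dm/dt = −Q_out · (m/V).
Separate: dm/m = −Q_out dt/V(t) ⇒ ln(m/m₀) = −(Q_out/(Q_in−Q_out)) ln(V/V₀).
m = m₀ (V₀/V)^(Q_out/(Q_in−Q_out)) = 54.1 × (13.8/25.664)^(4.1174) = 4.2052 mg.

4.21 mg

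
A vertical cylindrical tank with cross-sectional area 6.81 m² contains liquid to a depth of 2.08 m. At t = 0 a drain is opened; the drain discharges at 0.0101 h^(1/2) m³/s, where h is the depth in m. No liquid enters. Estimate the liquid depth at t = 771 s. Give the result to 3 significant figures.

With no inflow, A dh/dt = −0.0101 √h.
∫ h^(−1/2) dh = −(0.0101/A) ∫ dt, giving 2√h = 2√h₀ − (0.0101/A) t.
√h = √2.08 − 0.0101·771/(2·6.81) = 1.4422 − 0.57174 = 0.87048.
h = 0.87048² = 0.75774 m.

0.758 m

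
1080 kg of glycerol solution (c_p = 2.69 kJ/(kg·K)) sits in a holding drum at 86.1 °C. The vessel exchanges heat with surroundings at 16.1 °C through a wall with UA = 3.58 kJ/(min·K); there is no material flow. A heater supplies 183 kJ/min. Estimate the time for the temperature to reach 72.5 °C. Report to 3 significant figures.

M c_p dT/dt = −UA(T − T_amb) + Q̇.
τ = M c_p/UA = 811.51 min; T_ss = T_amb + Q̇/UA = 16.1 + 183/3.58 = 67.217 °C.
T(t) = T_ss + (T₀ − T_ss)e^(−t/τ); set T = 72.5:
t = −τ ln[(T − T_ss)/(T₀ − T_ss)] = −811.51 · ln(0.27976) = 1033.7 min.

1030 min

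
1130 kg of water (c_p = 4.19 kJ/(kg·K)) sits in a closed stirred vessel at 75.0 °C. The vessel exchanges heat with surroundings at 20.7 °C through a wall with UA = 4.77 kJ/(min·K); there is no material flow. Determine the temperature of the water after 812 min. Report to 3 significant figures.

44.7 °C

M c_p dT/dt = −UA(T − T_amb).
dT/dt = (T_ss − T)/τ with T_ss = T_amb = 20.700 °C, τ = M c_p/UA = 1130·4.19/4.77 = 992.60 min.
Integrating: T(t) = T_ss + (T₀ − T_ss) e^(−t/τ).
T(812) = 20.700 + (54.300)·0.44129 = 44.662 °C.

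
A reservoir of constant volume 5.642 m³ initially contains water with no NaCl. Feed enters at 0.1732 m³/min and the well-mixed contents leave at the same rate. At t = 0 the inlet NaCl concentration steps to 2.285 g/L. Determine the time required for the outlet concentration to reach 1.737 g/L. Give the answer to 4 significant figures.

46.51 min

Species balance: V dC/dt = Q(C_in − C) ⇒ τ = V/Q = 32.5751 min.
C(t) = C_in + (C₀ − C_in) e^(−t/τ). Set C = 1.737 and solve for t:
e^(−t/τ) = (C − C_in)/(C₀ − C_in) = (1.737 − 2.285)/(0 − 2.285) = 0.239825
t = −τ ln(…) = 32.5751 × 1.42785 = 46.5122 min.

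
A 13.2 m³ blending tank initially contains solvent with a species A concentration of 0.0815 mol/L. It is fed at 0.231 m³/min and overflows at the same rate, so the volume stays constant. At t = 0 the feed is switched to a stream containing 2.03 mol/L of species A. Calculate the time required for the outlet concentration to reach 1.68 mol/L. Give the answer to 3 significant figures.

Mass balance on the solute (V constant): V dC/dt = Q(C_in − C), so τ = V/Q = 57.143 min.
C(t) = C_in + (C₀ − C_in) e^(−t/τ). Set C = 1.68 and solve for t:
e^(−t/τ) = (C − C_in)/(C₀ − C_in) = (1.68 − 2.03)/(0.0815 − 2.03) = 0.17963
t = −τ ln(…) = 57.143 × 1.7169 = 98.108 min.

98.1 min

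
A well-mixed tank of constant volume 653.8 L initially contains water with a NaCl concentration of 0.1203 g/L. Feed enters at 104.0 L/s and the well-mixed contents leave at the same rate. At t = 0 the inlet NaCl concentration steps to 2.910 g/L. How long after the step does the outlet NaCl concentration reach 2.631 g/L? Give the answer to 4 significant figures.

14.47 s

Accumulation = in − out for the solute gives V dC/dt = Q(C_in − C), so τ = V/Q = 6.28654 s.
C(t) = C_in + (C₀ − C_in) e^(−t/τ). Set C = 2.631 and solve for t:
e^(−t/τ) = (C − C_in)/(C₀ − C_in) = (2.631 − 2.910)/(0.1203 − 2.910) = 0.100011
t = −τ ln(…) = 6.28654 × 2.30248 = 14.4746 s.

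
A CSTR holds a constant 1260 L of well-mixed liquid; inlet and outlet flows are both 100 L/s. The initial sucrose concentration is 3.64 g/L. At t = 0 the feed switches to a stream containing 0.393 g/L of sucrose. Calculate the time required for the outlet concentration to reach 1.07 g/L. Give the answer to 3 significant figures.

Unsteady species balance (constant V, well mixed): V dC/dt = Q(C_in − C), so τ = V/Q = 12.600 s.
C(t) = C_in + (C₀ − C_in) e^(−t/τ). Set C = 1.07 and solve for t:
e^(−t/τ) = (C − C_in)/(C₀ − C_in) = (1.07 − 0.393)/(3.64 − 0.393) = 0.20850
t = −τ ln(…) = 12.600 × 1.5678 = 19.754 s.

19.8 s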